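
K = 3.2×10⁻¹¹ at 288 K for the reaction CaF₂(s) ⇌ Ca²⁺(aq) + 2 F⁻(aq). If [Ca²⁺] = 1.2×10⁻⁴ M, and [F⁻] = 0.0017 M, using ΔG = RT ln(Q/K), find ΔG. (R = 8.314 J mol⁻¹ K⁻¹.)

(CaF₂ is a pure solid — omitted from Q.)
Q = [Ca²⁺]·[F⁻]² = (1.2×10⁻⁴)·(0.0017)² = 3.47×10⁻¹⁰
ΔG = RT ln(Q/K) = (8.314 J mol⁻¹ K⁻¹)(288 K) × ln(3.47×10⁻¹⁰/3.2×10⁻¹¹)
   = (2.394 kJ/mol)(2.384) = 5.71 kJ/mol
ΔG > 0, so the forward reaction is non-spontaneous (proceeds in reverse).

ΔG = 5.71 kJ/mol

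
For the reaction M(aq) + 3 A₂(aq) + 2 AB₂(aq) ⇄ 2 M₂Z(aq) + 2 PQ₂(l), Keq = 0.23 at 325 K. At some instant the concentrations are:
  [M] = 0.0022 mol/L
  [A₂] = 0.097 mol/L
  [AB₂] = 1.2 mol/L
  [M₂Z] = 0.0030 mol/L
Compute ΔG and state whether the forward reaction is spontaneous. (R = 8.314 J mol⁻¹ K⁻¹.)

ΔG = 7.04 kJ/mol; the forward reaction is non-spontaneous

(PQ₂ is a pure liquid — omitted from Q.)
Q = [M₂Z]² / ([M]·[A₂]³·[AB₂]²) = (0.0030)² / ((0.0022)·(0.097)³·(1.2)²) = 3.11
ΔG = RT ln(Q/Keq) = (8.314 J mol⁻¹ K⁻¹)(325 K) × ln(3.11/0.23)
   = (2.702 kJ/mol)(2.604) = 7.04 kJ/mol
ΔG > 0, so the forward reaction is non-spontaneous (proceeds in reverse).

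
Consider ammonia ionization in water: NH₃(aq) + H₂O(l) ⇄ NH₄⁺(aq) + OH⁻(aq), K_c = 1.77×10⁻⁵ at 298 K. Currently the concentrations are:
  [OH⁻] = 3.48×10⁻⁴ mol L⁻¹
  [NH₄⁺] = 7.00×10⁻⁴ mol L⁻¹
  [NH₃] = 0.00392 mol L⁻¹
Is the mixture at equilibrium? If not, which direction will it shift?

(H₂O is a pure liquid — omitted from Q_c.)
Q_c = [NH₄⁺]·[OH⁻] / [NH₃] = (7.00×10⁻⁴)·(3.48×10⁻⁴) / (0.00392) = 6.21×10⁻⁵
Q_c = 6.21×10⁻⁵ > K_c = 1.77×10⁻⁵: net reverse reaction.

no; Q > K, reaction proceeds in reverse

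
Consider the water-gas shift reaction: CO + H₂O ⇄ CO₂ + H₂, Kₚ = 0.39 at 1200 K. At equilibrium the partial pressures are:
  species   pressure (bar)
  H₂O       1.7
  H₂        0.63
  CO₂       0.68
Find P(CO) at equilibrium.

At equilibrium, Kₚ = P(CO₂)·P(H₂) / (P(CO)·P(H₂O)) = 0.39.
(0.68)·(0.63) / ((P(CO))·(1.7)) = 0.39
P(CO) = 0.646 = 0.65 bar

P(CO) = 0.65 bar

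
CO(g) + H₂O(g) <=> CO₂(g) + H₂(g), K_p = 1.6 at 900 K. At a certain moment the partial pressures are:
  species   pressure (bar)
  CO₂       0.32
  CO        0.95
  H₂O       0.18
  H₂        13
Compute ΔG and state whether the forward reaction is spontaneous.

Q_p = P(CO₂)·P(H₂) / (P(CO)·P(H₂O)) = (0.32)·(13) / ((0.95)·(0.18)) = 24.3
ΔG = RT ln(Q_p/K_p) = (8.314 J mol⁻¹ K⁻¹)(900 K) × ln(24.3/1.6)
   = (7.483 kJ/mol)(2.720) = 20.4 kJ/mol
ΔG > 0, so the forward reaction is non-spontaneous (proceeds in reverse).

ΔG = 20.4 kJ/mol; the forward reaction is non-spontaneous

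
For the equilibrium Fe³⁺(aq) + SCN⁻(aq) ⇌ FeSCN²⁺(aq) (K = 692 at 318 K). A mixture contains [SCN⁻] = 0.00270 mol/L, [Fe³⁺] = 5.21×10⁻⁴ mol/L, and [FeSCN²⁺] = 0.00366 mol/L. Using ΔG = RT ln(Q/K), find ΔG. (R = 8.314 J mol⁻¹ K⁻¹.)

ΔG = 3.50 kJ/mol

Q = [FeSCN²⁺] / ([Fe³⁺]·[SCN⁻]) = (0.00366) / ((5.21×10⁻⁴)·(0.00270)) = 2600
ΔG = RT ln(Q/K) = (8.314 J mol⁻¹ K⁻¹)(318 K) × ln(2600/692)
   = (2.644 kJ/mol)(1.324) = 3.50 kJ/mol
ΔG > 0, so the forward reaction is non-spontaneous (proceeds in reverse).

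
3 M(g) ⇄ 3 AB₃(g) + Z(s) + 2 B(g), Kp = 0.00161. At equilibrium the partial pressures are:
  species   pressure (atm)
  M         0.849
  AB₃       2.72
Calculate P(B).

P(B) = 0.00700 atm

(Z is a pure solid — omitted from Kp.)
At equilibrium, Kp = P(AB₃)³·P(B)² / P(M)³ = 0.00161.
(2.72)³·(P(B))² / (0.849)³ = 0.00161
P(B)² = 4.90×10⁻⁵ ⇒ P(B) = 0.00700 atm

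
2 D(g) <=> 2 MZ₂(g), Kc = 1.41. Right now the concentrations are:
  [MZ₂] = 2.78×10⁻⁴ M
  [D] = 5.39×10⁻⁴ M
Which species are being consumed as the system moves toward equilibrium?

D (reactants)

Qc = [MZ₂]² / [D]² = (2.78×10⁻⁴)² / (5.39×10⁻⁴)² = 0.266
Qc = 0.266 < Kc = 1.41: net forward reaction.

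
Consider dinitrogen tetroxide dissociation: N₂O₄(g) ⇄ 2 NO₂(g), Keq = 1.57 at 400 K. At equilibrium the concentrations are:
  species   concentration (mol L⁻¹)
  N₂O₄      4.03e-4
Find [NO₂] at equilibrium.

[NO₂] = 0.0252 mol L⁻¹

At equilibrium, Keq = [NO₂]² / [N₂O₄] = 1.57.
([NO₂])² / (4.03e-4) = 1.57
[NO₂]² = 6.33e-4 ⇒ [NO₂] = 0.0252 mol L⁻¹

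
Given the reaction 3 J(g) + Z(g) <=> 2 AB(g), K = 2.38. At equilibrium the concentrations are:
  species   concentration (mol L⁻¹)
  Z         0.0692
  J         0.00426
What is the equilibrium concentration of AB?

At equilibrium, K = [AB]² / ([J]³·[Z]) = 2.38.
([AB])² / ((0.00426)³·(0.0692)) = 2.38
[AB]² = 1.27×10⁻⁸ ⇒ [AB] = 1.13×10⁻⁴ mol L⁻¹

[AB] = 1.13×10⁻⁴ mol L⁻¹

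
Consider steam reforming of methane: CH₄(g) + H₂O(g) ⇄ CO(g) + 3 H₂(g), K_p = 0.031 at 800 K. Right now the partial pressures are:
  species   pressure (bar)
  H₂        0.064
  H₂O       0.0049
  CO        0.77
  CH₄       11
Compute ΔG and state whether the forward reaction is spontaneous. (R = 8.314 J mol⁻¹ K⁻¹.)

ΔG = -14.1 kJ/mol; the forward reaction is spontaneous

Q_p = P(CO)·P(H₂)³ / (P(CH₄)·P(H₂O)) = (0.77)·(0.064)³ / ((11)·(0.0049)) = 0.00374
ΔG = RT ln(Q_p/K_p) = (8.314 J mol⁻¹ K⁻¹)(800 K) × ln(0.00374/0.031)
   = (6.651 kJ/mol)(-2.115) = -14.1 kJ/mol
ΔG < 0, so the forward reaction is spontaneous (proceeds forward).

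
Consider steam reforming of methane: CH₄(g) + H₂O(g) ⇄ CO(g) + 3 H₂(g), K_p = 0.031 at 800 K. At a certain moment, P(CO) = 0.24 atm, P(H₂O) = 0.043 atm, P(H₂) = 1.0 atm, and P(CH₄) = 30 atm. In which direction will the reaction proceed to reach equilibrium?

reverse (toward reactants)

Q_p = P(CO)·P(H₂)³ / (P(CH₄)·P(H₂O)) = (0.24)·(1.0)³ / ((30)·(0.043)) = 0.19
Q_p = 0.19 > K_p = 0.031, so the reverse reaction proceeds.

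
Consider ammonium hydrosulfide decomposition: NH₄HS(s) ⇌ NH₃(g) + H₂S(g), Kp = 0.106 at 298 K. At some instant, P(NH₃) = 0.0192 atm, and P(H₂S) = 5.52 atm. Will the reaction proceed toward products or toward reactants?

at equilibrium

(NH₄HS is a pure solid — omitted from Qp.)
Qp = P(NH₃)·P(H₂S) = (0.0192)·(5.52) = 0.106
Qp = 0.106 = Kp, so the system is already at equilibrium.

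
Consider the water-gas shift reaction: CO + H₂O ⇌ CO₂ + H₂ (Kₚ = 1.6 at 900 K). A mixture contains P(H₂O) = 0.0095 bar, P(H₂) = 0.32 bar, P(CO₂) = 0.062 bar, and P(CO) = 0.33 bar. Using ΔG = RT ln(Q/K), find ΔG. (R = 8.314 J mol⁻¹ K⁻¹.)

Qₚ = P(CO₂)·P(H₂) / (P(CO)·P(H₂O)) = (0.062)·(0.32) / ((0.33)·(0.0095)) = 6.33
ΔG = RT ln(Qₚ/Kₚ) = (8.314 J mol⁻¹ K⁻¹)(900 K) × ln(6.33/1.6)
   = (7.483 kJ/mol)(1.375) = 10.3 kJ/mol
ΔG > 0, so the forward reaction is non-spontaneous (proceeds in reverse).

ΔG = 10.3 kJ/mol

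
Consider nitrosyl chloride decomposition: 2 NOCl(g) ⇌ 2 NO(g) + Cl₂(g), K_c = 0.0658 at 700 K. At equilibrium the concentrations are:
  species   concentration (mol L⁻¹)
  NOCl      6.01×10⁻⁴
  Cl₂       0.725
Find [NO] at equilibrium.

[NO] = 1.81×10⁻⁴ mol L⁻¹

At equilibrium, K_c = [NO]²·[Cl₂] / [NOCl]² = 0.0658.
([NO])²·(0.725) / (6.01×10⁻⁴)² = 0.0658
[NO]² = 3.28×10⁻⁸ ⇒ [NO] = 1.81×10⁻⁴ mol L⁻¹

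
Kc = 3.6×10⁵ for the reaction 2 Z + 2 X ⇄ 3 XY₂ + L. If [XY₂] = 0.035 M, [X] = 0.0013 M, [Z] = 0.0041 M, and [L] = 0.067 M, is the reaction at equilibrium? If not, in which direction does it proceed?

to the right

Qc = [XY₂]³·[L] / ([Z]²·[X]²) = (0.035)³·(0.067) / ((0.0041)²·(0.0013)²) = 1.0×10⁵
Qc = 1.0×10⁵ < Kc = 3.6×10⁵, so the forward reaction proceeds.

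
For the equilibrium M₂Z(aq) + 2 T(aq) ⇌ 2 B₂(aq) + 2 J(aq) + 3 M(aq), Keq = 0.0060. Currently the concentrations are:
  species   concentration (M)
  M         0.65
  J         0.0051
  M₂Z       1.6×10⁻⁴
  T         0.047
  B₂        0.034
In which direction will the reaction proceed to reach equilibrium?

reverse (toward reactants)

Q = [B₂]²·[J]²·[M]³ / ([M₂Z]·[T]²) = (0.034)²·(0.0051)²·(0.65)³ / ((1.6×10⁻⁴)·(0.047)²) = 0.023
Q = 0.023 > Keq = 0.0060, so the reverse reaction proceeds.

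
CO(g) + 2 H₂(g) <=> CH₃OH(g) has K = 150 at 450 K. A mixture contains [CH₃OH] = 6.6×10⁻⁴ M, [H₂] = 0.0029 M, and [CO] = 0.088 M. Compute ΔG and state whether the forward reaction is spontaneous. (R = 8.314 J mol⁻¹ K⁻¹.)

ΔG = 6.67 kJ/mol; the forward reaction is non-spontaneous

Q = [CH₃OH] / ([CO]·[H₂]²) = (6.6×10⁻⁴) / ((0.088)·(0.0029)²) = 892
ΔG = RT ln(Q/K) = (8.314 J mol⁻¹ K⁻¹)(450 K) × ln(892/150)
   = (3.741 kJ/mol)(1.783) = 6.67 kJ/mol
ΔG > 0, so the forward reaction is non-spontaneous (proceeds in reverse).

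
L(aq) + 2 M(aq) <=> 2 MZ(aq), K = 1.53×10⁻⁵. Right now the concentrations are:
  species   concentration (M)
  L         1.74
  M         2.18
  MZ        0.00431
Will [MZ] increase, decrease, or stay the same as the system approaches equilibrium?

increase

Q = [MZ]² / ([L]·[M]²) = (0.00431)² / ((1.74)·(2.18)²) = 2.25×10⁻⁶
Q = 2.25×10⁻⁶ < K = 1.53×10⁻⁵: net forward reaction.
MZ is a product, so it increases.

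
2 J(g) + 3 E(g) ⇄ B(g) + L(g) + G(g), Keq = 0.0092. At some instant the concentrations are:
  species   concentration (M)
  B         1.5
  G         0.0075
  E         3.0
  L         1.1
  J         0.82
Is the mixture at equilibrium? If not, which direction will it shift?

Q = [B]·[L]·[G] / ([J]²·[E]³) = (1.5)·(1.1)·(0.0075) / ((0.82)²·(3.0)³) = 6.8e-4
Q = 6.8e-4 < Keq = 0.0092: net forward reaction.

no; Q < K, reaction proceeds forward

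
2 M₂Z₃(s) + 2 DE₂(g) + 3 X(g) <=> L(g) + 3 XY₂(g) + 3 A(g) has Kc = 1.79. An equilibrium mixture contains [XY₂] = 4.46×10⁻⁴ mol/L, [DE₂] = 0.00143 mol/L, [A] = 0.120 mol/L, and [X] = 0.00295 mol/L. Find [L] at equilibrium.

[L] = 0.613 mol/L

(M₂Z₃ is a pure solid — omitted from Kc.)
At equilibrium, Kc = [L]·[XY₂]³·[A]³ / ([DE₂]²·[X]³) = 1.79.
([L])·(4.46×10⁻⁴)³·(0.120)³ / ((0.00143)²·(0.00295)³) = 1.79
[L] = 0.613 mol/L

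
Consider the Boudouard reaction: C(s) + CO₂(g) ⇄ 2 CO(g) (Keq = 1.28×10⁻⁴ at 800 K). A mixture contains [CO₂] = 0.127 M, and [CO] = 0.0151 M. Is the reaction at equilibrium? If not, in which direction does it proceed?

(C is a pure solid — omitted from Q.)
Q = [CO]² / [CO₂] = (0.0151)² / (0.127) = 0.00180
Q = 0.00180 > Keq = 1.28×10⁻⁴, so the reverse reaction proceeds.

reverse (toward reactants)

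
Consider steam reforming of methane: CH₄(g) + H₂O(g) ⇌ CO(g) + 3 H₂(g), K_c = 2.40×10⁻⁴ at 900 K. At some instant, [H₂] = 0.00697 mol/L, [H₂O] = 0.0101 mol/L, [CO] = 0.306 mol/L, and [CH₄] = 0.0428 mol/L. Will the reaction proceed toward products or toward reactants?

Q_c = [CO]·[H₂]³ / ([CH₄]·[H₂O]) = (0.306)·(0.00697)³ / ((0.0428)·(0.0101)) = 2.40×10⁻⁴
Q_c = 2.40×10⁻⁴ = K_c, so the system is already at equilibrium.

neither direction; the system is at equilibrium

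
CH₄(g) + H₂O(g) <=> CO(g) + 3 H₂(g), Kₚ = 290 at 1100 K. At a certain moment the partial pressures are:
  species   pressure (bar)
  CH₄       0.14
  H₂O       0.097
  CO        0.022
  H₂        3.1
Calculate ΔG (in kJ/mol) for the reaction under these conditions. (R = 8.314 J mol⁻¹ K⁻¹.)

Qₚ = P(CO)·P(H₂)³ / (P(CH₄)·P(H₂O)) = (0.022)·(3.1)³ / ((0.14)·(0.097)) = 48.3
ΔG = RT ln(Qₚ/Kₚ) = (8.314 J mol⁻¹ K⁻¹)(1100 K) × ln(48.3/290)
   = (9.145 kJ/mol)(-1.792) = -16.4 kJ/mol
ΔG < 0, so the forward reaction is spontaneous (proceeds forward).

ΔG = -16.4 kJ/mol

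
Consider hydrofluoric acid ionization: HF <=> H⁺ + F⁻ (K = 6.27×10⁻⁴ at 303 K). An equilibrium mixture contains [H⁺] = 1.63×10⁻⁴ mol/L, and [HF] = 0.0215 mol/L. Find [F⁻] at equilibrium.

At equilibrium, K = [H⁺]·[F⁻] / [HF] = 6.27×10⁻⁴.
(1.63×10⁻⁴)·([F⁻]) / (0.0215) = 6.27×10⁻⁴
[F⁻] = 0.0827 mol/L

[F⁻] = 0.0827 mol/L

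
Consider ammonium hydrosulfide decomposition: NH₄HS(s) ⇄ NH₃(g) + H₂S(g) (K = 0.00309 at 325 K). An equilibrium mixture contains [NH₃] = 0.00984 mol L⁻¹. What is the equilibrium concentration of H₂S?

(NH₄HS is a pure solid — omitted from K.)
At equilibrium, K = [NH₃]·[H₂S] = 0.00309.
(0.00984)·([H₂S]) = 0.00309
[H₂S] = 0.314 mol L⁻¹

[H₂S] = 0.314 mol L⁻¹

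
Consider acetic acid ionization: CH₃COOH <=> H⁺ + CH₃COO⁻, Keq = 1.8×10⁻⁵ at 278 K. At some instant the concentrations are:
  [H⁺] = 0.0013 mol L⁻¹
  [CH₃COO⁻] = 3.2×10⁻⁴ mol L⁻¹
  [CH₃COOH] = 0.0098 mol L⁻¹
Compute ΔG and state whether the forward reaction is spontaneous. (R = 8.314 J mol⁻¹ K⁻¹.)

ΔG = 1.98 kJ/mol; the forward reaction is non-spontaneous

Q = [H⁺]·[CH₃COO⁻] / [CH₃COOH] = (0.0013)·(3.2×10⁻⁴) / (0.0098) = 4.24×10⁻⁵
ΔG = RT ln(Q/Keq) = (8.314 J mol⁻¹ K⁻¹)(278 K) × ln(4.24×10⁻⁵/1.8×10⁻⁵)
   = (2.311 kJ/mol)(0.8568) = 1.98 kJ/mol
ΔG > 0, so the forward reaction is non-spontaneous (proceeds in reverse).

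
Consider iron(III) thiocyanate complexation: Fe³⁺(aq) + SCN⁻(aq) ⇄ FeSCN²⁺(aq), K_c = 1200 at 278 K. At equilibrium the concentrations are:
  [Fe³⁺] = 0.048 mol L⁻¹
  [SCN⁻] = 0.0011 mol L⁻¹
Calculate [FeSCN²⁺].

[FeSCN²⁺] = 0.063 mol L⁻¹

At equilibrium, K_c = [FeSCN²⁺] / ([Fe³⁺]·[SCN⁻]) = 1200.
([FeSCN²⁺]) / ((0.048)·(0.0011)) = 1200
[FeSCN²⁺] = 0.0634 = 0.063 mol L⁻¹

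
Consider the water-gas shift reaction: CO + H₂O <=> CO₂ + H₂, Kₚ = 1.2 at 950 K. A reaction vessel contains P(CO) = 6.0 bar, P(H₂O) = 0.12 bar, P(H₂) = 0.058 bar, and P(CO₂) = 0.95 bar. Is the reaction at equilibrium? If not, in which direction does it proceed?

forward (toward products)

Qₚ = P(CO₂)·P(H₂) / (P(CO)·P(H₂O)) = (0.95)·(0.058) / ((6.0)·(0.12)) = 0.077
Qₚ = 0.077 < Kₚ = 1.2, so the forward reaction proceeds.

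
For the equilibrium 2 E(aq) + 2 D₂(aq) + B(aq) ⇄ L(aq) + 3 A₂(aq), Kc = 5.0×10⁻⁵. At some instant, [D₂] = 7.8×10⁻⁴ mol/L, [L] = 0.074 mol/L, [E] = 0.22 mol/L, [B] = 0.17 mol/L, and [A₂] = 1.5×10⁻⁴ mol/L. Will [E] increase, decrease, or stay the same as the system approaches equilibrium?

stay the same

Qc = [L]·[A₂]³ / ([E]²·[D₂]²·[B]) = (0.074)·(1.5×10⁻⁴)³ / ((0.22)²·(7.8×10⁻⁴)²·(0.17)) = 5.0×10⁻⁵
Qc = 5.0×10⁻⁵ = Kc; the system is at equilibrium.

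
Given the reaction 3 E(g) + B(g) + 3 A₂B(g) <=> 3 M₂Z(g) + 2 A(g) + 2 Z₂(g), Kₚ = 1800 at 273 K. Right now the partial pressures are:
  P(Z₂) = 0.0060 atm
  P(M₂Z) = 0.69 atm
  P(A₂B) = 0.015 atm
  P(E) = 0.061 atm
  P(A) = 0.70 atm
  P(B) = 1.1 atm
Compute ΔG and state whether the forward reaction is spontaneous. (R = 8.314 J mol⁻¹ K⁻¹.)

ΔG = 3.04 kJ/mol; the forward reaction is non-spontaneous

Qₚ = P(M₂Z)³·P(A)²·P(Z₂)² / (P(E)³·P(B)·P(A₂B)³) = (0.69)³·(0.70)²·(0.0060)² / ((0.061)³·(1.1)·(0.015)³) = 6880
ΔG = RT ln(Qₚ/Kₚ) = (8.314 J mol⁻¹ K⁻¹)(273 K) × ln(6880/1800)
   = (2.270 kJ/mol)(1.341) = 3.04 kJ/mol
ΔG > 0, so the forward reaction is non-spontaneous (proceeds in reverse).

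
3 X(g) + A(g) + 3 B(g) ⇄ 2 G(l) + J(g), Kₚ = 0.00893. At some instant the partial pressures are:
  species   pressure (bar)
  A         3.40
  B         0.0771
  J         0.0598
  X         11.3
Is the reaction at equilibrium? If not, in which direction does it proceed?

(G is a pure liquid — omitted from Qₚ.)
Qₚ = P(J) / (P(X)³·P(A)·P(B)³) = (0.0598) / ((11.3)³·(3.40)·(0.0771)³) = 0.0266
Qₚ = 0.0266 > Kₚ = 0.00893, so the reverse reaction proceeds.

to the left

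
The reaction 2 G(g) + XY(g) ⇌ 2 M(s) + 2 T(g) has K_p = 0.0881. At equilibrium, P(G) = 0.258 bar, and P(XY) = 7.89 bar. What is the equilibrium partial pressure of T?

P(T) = 0.215 bar

(M is a pure solid — omitted from K_p.)
At equilibrium, K_p = P(T)² / (P(G)²·P(XY)) = 0.0881.
(P(T))² / ((0.258)²·(7.89)) = 0.0881
P(T)² = 0.0463 ⇒ P(T) = 0.215 bar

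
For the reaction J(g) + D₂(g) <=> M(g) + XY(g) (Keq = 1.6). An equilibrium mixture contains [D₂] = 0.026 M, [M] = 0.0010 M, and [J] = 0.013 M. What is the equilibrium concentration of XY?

At equilibrium, Keq = [M]·[XY] / ([J]·[D₂]) = 1.6.
(0.0010)·([XY]) / ((0.013)·(0.026)) = 1.6
[XY] = 0.541 = 0.54 M

[XY] = 0.54 M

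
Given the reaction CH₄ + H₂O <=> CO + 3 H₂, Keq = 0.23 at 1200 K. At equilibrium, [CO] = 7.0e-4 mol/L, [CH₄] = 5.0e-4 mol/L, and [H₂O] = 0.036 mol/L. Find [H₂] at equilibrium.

At equilibrium, Keq = [CO]·[H₂]³ / ([CH₄]·[H₂O]) = 0.23.
(7.0e-4)·([H₂])³ / ((5.0e-4)·(0.036)) = 0.23
[H₂]³ = 0.00591 ⇒ [H₂] = 0.18 mol/L

[H₂] = 0.18 mol/L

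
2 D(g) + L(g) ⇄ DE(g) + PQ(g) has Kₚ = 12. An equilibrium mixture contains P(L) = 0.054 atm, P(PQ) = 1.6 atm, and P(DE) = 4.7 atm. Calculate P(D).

At equilibrium, Kₚ = P(DE)·P(PQ) / (P(D)²·P(L)) = 12.
(4.7)·(1.6) / ((P(D))²·(0.054)) = 12
P(D)² = 11.6 ⇒ P(D) = 3.4 atm

P(D) = 3.4 atm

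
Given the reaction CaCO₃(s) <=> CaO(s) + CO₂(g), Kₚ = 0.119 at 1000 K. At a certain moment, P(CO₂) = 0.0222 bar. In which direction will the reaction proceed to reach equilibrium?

(CaCO₃, CaO are pure solids — omitted from Qₚ.)
Qₚ = P(CO₂) = 0.0222
Qₚ = 0.0222 < Kₚ = 0.119, so the forward reaction proceeds.

in the forward direction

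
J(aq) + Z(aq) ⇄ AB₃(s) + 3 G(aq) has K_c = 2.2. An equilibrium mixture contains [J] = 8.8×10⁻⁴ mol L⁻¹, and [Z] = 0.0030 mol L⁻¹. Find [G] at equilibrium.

[G] = 0.018 mol L⁻¹

(AB₃ is a pure solid — omitted from K_c.)
At equilibrium, K_c = [G]³ / ([J]·[Z]) = 2.2.
([G])³ / ((8.8×10⁻⁴)·(0.0030)) = 2.2
[G]³ = 5.81×10⁻⁶ ⇒ [G] = 0.018 mol L⁻¹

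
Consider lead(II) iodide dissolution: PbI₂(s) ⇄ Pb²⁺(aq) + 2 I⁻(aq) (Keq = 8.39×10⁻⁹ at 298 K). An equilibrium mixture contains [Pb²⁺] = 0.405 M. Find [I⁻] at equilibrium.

(PbI₂ is a pure solid — omitted from Keq.)
At equilibrium, Keq = [Pb²⁺]·[I⁻]² = 8.39×10⁻⁹.
(0.405)·([I⁻])² = 8.39×10⁻⁹
[I⁻]² = 2.07×10⁻⁸ ⇒ [I⁻] = 1.44×10⁻⁴ M

[I⁻] = 1.44×10⁻⁴ M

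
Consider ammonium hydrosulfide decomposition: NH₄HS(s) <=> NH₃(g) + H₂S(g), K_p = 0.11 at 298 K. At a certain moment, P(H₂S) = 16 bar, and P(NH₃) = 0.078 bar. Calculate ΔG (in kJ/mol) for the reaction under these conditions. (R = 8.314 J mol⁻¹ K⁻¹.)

ΔG = 6.02 kJ/mol

(NH₄HS is a pure solid — omitted from Q_p.)
Q_p = P(NH₃)·P(H₂S) = (0.078)·(16) = 1.25
ΔG = RT ln(Q_p/K_p) = (8.314 J mol⁻¹ K⁻¹)(298 K) × ln(1.25/0.11)
   = (2.478 kJ/mol)(2.430) = 6.02 kJ/mol
ΔG > 0, so the forward reaction is non-spontaneous (proceeds in reverse).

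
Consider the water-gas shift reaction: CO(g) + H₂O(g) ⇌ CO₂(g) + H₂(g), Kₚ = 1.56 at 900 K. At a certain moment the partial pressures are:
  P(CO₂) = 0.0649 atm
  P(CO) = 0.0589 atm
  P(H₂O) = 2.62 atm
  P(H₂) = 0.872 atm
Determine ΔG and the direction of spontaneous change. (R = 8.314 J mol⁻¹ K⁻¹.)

Qₚ = P(CO₂)·P(H₂) / (P(CO)·P(H₂O)) = (0.0649)·(0.872) / ((0.0589)·(2.62)) = 0.367
ΔG = RT ln(Qₚ/Kₚ) = (8.314 J mol⁻¹ K⁻¹)(900 K) × ln(0.367/1.56)
   = (7.483 kJ/mol)(-1.447) = -10.8 kJ/mol
ΔG < 0, so the forward reaction is spontaneous (proceeds forward).

ΔG = -10.8 kJ/mol; the forward reaction is spontaneous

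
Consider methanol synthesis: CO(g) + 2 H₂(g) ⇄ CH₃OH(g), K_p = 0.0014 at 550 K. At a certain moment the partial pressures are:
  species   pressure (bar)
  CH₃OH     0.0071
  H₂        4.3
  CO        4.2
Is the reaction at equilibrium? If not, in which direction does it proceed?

in the forward direction

Q_p = P(CH₃OH) / (P(CO)·P(H₂)²) = (0.0071) / ((4.2)·(4.3)²) = 9.1×10⁻⁵
Q_p = 9.1×10⁻⁵ < K_p = 0.0014, so the forward reaction proceeds.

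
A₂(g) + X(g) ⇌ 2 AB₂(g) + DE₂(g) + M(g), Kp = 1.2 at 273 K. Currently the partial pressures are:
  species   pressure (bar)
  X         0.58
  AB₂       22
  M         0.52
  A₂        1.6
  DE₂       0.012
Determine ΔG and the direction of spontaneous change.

ΔG = 2.26 kJ/mol; the forward reaction is non-spontaneous

Qp = P(AB₂)²·P(DE₂)·P(M) / (P(A₂)·P(X)) = (22)²·(0.012)·(0.52) / ((1.6)·(0.58)) = 3.25
ΔG = RT ln(Qp/Kp) = (8.314 J mol⁻¹ K⁻¹)(273 K) × ln(3.25/1.2)
   = (2.270 kJ/mol)(0.9963) = 2.26 kJ/mol
ΔG > 0, so the forward reaction is non-spontaneous (proceeds in reverse).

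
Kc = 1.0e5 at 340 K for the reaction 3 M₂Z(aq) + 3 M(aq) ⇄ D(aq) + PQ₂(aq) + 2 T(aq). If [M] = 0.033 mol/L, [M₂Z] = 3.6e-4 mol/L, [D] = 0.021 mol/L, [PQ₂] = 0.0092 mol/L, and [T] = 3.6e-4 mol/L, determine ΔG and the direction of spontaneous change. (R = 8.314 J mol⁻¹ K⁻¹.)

ΔG = -5.38 kJ/mol; the forward reaction is spontaneous

Qc = [D]·[PQ₂]·[T]² / ([M₂Z]³·[M]³) = (0.021)·(0.0092)·(3.6e-4)² / ((3.6e-4)³·(0.033)³) = 14900
ΔG = RT ln(Qc/Kc) = (8.314 J mol⁻¹ K⁻¹)(340 K) × ln(14900/1.0e5)
   = (2.827 kJ/mol)(-1.904) = -5.38 kJ/mol
ΔG < 0, so the forward reaction is spontaneous (proceeds forward).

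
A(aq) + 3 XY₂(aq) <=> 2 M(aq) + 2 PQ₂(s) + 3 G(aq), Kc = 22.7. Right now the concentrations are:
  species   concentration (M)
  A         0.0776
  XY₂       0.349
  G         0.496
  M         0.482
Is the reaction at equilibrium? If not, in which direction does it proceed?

forward (toward products)

(PQ₂ is a pure solid — omitted from Qc.)
Qc = [M]²·[G]³ / ([A]·[XY₂]³) = (0.482)²·(0.496)³ / ((0.0776)·(0.349)³) = 8.59
Qc = 8.59 < Kc = 22.7, so the forward reaction proceeds.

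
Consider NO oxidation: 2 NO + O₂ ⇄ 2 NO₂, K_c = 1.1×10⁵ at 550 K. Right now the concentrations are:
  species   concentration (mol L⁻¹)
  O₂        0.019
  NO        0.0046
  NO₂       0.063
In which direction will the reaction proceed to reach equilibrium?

in the forward direction

Q_c = [NO₂]² / ([NO]²·[O₂]) = (0.063)² / ((0.0046)²·(0.019)) = 9900
Q_c = 9900 < K_c = 1.1×10⁵, so the forward reaction proceeds.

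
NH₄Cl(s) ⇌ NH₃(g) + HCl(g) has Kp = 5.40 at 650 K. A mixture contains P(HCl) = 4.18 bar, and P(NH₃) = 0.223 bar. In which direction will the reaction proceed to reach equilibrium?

in the forward direction

(NH₄Cl is a pure solid — omitted from Qp.)
Qp = P(NH₃)·P(HCl) = (0.223)·(4.18) = 0.932
Qp = 0.932 < Kp = 5.40, so the forward reaction proceeds.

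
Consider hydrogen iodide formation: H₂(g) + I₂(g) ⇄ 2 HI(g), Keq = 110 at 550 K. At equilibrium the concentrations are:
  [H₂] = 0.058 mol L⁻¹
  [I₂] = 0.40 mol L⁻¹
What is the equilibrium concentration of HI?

[HI] = 1.6 mol L⁻¹

At equilibrium, Keq = [HI]² / ([H₂]·[I₂]) = 110.
([HI])² / ((0.058)·(0.40)) = 110
[HI]² = 2.55 ⇒ [HI] = 1.6 mol L⁻¹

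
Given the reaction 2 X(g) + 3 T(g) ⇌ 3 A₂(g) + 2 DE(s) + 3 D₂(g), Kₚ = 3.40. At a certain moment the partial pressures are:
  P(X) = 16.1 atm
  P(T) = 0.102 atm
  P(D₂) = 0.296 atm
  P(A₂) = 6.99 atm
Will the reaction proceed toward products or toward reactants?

in the reverse direction

(DE is a pure solid — omitted from Qₚ.)
Qₚ = P(A₂)³·P(D₂)³ / (P(X)²·P(T)³) = (6.99)³·(0.296)³ / ((16.1)²·(0.102)³) = 32.2
Qₚ = 32.2 > Kₚ = 3.40, so the reverse reaction proceeds.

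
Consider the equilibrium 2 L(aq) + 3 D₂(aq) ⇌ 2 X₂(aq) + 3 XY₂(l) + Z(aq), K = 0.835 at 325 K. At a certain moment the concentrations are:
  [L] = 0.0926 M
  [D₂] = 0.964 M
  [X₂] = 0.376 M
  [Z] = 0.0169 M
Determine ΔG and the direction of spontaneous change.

ΔG = -2.67 kJ/mol; the forward reaction is spontaneous

(XY₂ is a pure liquid — omitted from Q.)
Q = [X₂]²·[Z] / ([L]²·[D₂]³) = (0.376)²·(0.0169) / ((0.0926)²·(0.964)³) = 0.311
ΔG = RT ln(Q/K) = (8.314 J mol⁻¹ K⁻¹)(325 K) × ln(0.311/0.835)
   = (2.702 kJ/mol)(-0.9876) = -2.67 kJ/mol
ΔG < 0, so the forward reaction is spontaneous (proceeds forward).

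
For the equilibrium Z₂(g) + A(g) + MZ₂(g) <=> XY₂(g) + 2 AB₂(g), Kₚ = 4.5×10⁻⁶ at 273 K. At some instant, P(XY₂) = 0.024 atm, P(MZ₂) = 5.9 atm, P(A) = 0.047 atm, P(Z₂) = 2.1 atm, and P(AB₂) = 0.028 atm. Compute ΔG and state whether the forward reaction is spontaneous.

ΔG = 4.47 kJ/mol; the forward reaction is non-spontaneous

Qₚ = P(XY₂)·P(AB₂)² / (P(Z₂)·P(A)·P(MZ₂)) = (0.024)·(0.028)² / ((2.1)·(0.047)·(5.9)) = 3.23×10⁻⁵
ΔG = RT ln(Qₚ/Kₚ) = (8.314 J mol⁻¹ K⁻¹)(273 K) × ln(3.23×10⁻⁵/4.5×10⁻⁶)
   = (2.270 kJ/mol)(1.971) = 4.47 kJ/mol
ΔG > 0, so the forward reaction is non-spontaneous (proceeds in reverse).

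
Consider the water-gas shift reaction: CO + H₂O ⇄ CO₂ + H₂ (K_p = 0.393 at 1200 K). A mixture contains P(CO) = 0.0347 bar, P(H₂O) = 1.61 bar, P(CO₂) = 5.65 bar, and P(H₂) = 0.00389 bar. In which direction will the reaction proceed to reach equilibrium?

Q_p = P(CO₂)·P(H₂) / (P(CO)·P(H₂O)) = (5.65)·(0.00389) / ((0.0347)·(1.61)) = 0.393
Q_p = 0.393 = K_p, so the system is already at equilibrium.

no net change (already at equilibrium)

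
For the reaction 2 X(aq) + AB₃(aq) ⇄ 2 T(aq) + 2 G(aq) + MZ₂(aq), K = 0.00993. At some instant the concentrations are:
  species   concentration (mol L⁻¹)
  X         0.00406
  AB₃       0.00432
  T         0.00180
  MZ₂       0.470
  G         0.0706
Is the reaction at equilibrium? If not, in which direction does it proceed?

Q = [T]²·[G]²·[MZ₂] / ([X]²·[AB₃]) = (0.00180)²·(0.0706)²·(0.470) / ((0.00406)²·(0.00432)) = 0.107
Q = 0.107 > K = 0.00993, so the reverse reaction proceeds.

reverse (toward reactants)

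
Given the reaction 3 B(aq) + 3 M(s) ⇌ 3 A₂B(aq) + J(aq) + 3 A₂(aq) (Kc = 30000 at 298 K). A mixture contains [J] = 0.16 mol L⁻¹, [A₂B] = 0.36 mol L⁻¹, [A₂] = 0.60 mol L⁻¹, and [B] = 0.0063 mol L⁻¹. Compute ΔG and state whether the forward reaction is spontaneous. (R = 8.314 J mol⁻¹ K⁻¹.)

(M is a pure solid — omitted from Qc.)
Qc = [A₂B]³·[J]·[A₂]³ / [B]³ = (0.36)³·(0.16)·(0.60)³ / (0.0063)³ = 6450
ΔG = RT ln(Qc/Kc) = (8.314 J mol⁻¹ K⁻¹)(298 K) × ln(6450/30000)
   = (2.478 kJ/mol)(-1.537) = -3.81 kJ/mol
ΔG < 0, so the forward reaction is spontaneous (proceeds forward).

ΔG = -3.81 kJ/mol; the forward reaction is spontaneous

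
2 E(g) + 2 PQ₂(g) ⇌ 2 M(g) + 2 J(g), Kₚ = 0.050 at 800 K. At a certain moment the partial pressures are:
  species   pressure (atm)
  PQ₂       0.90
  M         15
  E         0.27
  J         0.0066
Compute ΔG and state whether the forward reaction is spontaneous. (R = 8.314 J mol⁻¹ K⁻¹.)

ΔG = 7.98 kJ/mol; the forward reaction is non-spontaneous

Qₚ = P(M)²·P(J)² / (P(E)²·P(PQ₂)²) = (15)²·(0.0066)² / ((0.27)²·(0.90)²) = 0.166
ΔG = RT ln(Qₚ/Kₚ) = (8.314 J mol⁻¹ K⁻¹)(800 K) × ln(0.166/0.050)
   = (6.651 kJ/mol)(1.200) = 7.98 kJ/mol
ΔG > 0, so the forward reaction is non-spontaneous (proceeds in reverse).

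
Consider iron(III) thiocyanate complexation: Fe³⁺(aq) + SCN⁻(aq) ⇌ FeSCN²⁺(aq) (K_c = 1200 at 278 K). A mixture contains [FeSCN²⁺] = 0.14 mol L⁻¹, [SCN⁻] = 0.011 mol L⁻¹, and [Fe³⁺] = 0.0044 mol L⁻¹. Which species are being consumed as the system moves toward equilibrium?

Q_c = [FeSCN²⁺] / ([Fe³⁺]·[SCN⁻]) = (0.14) / ((0.0044)·(0.011)) = 2900
Q_c = 2900 > K_c = 1200: net reverse reaction.

FeSCN²⁺ (products)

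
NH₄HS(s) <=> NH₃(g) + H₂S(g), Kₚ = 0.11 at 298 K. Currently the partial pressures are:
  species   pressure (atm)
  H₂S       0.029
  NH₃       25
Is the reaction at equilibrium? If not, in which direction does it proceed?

(NH₄HS is a pure solid — omitted from Qₚ.)
Qₚ = P(NH₃)·P(H₂S) = (25)·(0.029) = 0.72
Qₚ = 0.72 > Kₚ = 0.11, so the reverse reaction proceeds.

in the reverse direction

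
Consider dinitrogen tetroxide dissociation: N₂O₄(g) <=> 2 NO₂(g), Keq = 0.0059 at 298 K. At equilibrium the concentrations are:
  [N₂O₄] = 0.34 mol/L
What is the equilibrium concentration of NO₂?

At equilibrium, Keq = [NO₂]² / [N₂O₄] = 0.0059.
([NO₂])² / (0.34) = 0.0059
[NO₂]² = 0.00201 ⇒ [NO₂] = 0.045 mol/L

[NO₂] = 0.045 mol/L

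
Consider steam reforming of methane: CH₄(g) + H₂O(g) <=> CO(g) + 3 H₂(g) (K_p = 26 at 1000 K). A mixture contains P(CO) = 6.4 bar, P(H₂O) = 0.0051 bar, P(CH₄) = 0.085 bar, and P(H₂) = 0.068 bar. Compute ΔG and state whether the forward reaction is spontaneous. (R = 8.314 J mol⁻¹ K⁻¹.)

Q_p = P(CO)·P(H₂)³ / (P(CH₄)·P(H₂O)) = (6.4)·(0.068)³ / ((0.085)·(0.0051)) = 4.64
ΔG = RT ln(Q_p/K_p) = (8.314 J mol⁻¹ K⁻¹)(1000 K) × ln(4.64/26)
   = (8.314 kJ/mol)(-1.723) = -14.3 kJ/mol
ΔG < 0, so the forward reaction is spontaneous (proceeds forward).

ΔG = -14.3 kJ/mol; the forward reaction is spontaneous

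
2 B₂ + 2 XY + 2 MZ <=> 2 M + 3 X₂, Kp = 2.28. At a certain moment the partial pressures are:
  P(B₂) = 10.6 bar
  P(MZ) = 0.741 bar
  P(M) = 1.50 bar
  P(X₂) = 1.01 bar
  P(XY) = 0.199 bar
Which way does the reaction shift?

Qp = P(M)²·P(X₂)³ / (P(B₂)²·P(XY)²·P(MZ)²) = (1.50)²·(1.01)³ / ((10.6)²·(0.199)²·(0.741)²) = 0.949
Qp = 0.949 < Kp = 2.28, so the forward reaction proceeds.

forward (toward products)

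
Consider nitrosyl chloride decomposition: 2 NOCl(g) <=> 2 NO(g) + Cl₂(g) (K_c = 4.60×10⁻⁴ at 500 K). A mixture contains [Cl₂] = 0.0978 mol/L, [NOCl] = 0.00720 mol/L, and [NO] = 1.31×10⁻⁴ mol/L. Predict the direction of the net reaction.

Q_c = [NO]²·[Cl₂] / [NOCl]² = (1.31×10⁻⁴)²·(0.0978) / (0.00720)² = 3.24×10⁻⁵
Q_c = 3.24×10⁻⁵ < K_c = 4.60×10⁻⁴, so the forward reaction proceeds.

forward (toward products)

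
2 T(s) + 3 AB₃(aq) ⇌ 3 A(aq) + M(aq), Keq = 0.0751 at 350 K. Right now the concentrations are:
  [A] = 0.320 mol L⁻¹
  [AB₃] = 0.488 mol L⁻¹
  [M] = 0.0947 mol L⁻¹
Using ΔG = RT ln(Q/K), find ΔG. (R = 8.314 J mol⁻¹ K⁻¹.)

(T is a pure solid — omitted from Q.)
Q = [A]³·[M] / [AB₃]³ = (0.320)³·(0.0947) / (0.488)³ = 0.0267
ΔG = RT ln(Q/Keq) = (8.314 J mol⁻¹ K⁻¹)(350 K) × ln(0.0267/0.0751)
   = (2.910 kJ/mol)(-1.034) = -3.01 kJ/mol
ΔG < 0, so the forward reaction is spontaneous (proceeds forward).

ΔG = -3.01 kJ/mol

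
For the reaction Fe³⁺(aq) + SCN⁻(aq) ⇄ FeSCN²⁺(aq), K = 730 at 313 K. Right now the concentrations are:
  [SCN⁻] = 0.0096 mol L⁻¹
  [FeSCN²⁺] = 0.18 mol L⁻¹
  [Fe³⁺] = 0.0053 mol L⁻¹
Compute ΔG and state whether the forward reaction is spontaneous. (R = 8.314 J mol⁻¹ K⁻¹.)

ΔG = 4.11 kJ/mol; the forward reaction is non-spontaneous

Q = [FeSCN²⁺] / ([Fe³⁺]·[SCN⁻]) = (0.18) / ((0.0053)·(0.0096)) = 3540
ΔG = RT ln(Q/K) = (8.314 J mol⁻¹ K⁻¹)(313 K) × ln(3540/730)
   = (2.602 kJ/mol)(1.579) = 4.11 kJ/mol
ΔG > 0, so the forward reaction is non-spontaneous (proceeds in reverse).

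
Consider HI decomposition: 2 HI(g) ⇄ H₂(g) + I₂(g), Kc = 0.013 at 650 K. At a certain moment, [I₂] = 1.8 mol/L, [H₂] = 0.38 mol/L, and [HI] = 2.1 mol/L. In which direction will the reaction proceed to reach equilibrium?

in the reverse direction

Qc = [H₂]·[I₂] / [HI]² = (0.38)·(1.8) / (2.1)² = 0.16
Qc = 0.16 > Kc = 0.013, so the reverse reaction proceeds.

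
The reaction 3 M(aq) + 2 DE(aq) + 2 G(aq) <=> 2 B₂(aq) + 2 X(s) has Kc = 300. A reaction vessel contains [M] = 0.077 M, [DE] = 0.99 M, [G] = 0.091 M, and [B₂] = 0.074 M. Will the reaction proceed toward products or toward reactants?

in the reverse direction

(X is a pure solid — omitted from Qc.)
Qc = [B₂]² / ([M]³·[DE]²·[G]²) = (0.074)² / ((0.077)³·(0.99)²·(0.091)²) = 1500
Qc = 1500 > Kc = 300, so the reverse reaction proceeds.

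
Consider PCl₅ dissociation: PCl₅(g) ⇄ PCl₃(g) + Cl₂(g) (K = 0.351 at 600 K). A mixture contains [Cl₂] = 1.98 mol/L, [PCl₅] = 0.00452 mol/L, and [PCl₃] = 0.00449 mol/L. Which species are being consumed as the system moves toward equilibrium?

Q = [PCl₃]·[Cl₂] / [PCl₅] = (0.00449)·(1.98) / (0.00452) = 1.97
Q = 1.97 > K = 0.351: net reverse reaction.

PCl₃, Cl₂ (products)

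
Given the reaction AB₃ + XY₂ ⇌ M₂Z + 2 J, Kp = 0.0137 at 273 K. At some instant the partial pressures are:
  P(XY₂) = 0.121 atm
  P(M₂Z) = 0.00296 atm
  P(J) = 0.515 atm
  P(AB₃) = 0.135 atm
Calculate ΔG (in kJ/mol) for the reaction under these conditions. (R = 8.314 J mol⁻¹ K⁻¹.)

Qp = P(M₂Z)·P(J)² / (P(AB₃)·P(XY₂)) = (0.00296)·(0.515)² / ((0.135)·(0.121)) = 0.0481
ΔG = RT ln(Qp/Kp) = (8.314 J mol⁻¹ K⁻¹)(273 K) × ln(0.0481/0.0137)
   = (2.270 kJ/mol)(1.256) = 2.85 kJ/mol
ΔG > 0, so the forward reaction is non-spontaneous (proceeds in reverse).

ΔG = 2.85 kJ/mol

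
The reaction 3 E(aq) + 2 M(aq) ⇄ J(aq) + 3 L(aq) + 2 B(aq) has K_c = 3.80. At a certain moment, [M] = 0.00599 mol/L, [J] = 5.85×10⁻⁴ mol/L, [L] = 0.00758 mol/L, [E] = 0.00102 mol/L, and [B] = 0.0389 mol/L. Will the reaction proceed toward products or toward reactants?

Q_c = [J]·[L]³·[B]² / ([E]³·[M]²) = (5.85×10⁻⁴)·(0.00758)³·(0.0389)² / ((0.00102)³·(0.00599)²) = 10.1
Q_c = 10.1 > K_c = 3.80, so the reverse reaction proceeds.

in the reverse direction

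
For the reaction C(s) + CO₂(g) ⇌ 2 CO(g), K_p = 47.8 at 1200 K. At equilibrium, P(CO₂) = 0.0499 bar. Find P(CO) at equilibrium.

P(CO) = 1.54 bar

(C is a pure solid — omitted from K_p.)
At equilibrium, K_p = P(CO)² / P(CO₂) = 47.8.
(P(CO))² / (0.0499) = 47.8
P(CO)² = 2.39 ⇒ P(CO) = 1.54 bar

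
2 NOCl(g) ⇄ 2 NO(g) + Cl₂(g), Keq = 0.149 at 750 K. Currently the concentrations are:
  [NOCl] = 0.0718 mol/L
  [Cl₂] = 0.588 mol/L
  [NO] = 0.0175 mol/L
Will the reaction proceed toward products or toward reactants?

to the right

Q = [NO]²·[Cl₂] / [NOCl]² = (0.0175)²·(0.588) / (0.0718)² = 0.0349
Q = 0.0349 < Keq = 0.149, so the forward reaction proceeds.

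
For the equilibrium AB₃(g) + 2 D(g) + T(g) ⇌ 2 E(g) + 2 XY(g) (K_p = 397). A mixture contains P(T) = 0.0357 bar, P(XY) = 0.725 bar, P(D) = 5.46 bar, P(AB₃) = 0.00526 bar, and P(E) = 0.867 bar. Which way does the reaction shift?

Q_p = P(E)²·P(XY)² / (P(AB₃)·P(D)²·P(T)) = (0.867)²·(0.725)² / ((0.00526)·(5.46)²·(0.0357)) = 70.6
Q_p = 70.6 < K_p = 397, so the forward reaction proceeds.

in the forward direction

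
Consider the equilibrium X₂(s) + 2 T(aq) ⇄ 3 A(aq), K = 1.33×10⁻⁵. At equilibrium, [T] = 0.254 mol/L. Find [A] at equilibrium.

[A] = 0.00950 mol/L

(X₂ is a pure solid — omitted from K.)
At equilibrium, K = [A]³ / [T]² = 1.33×10⁻⁵.
([A])³ / (0.254)² = 1.33×10⁻⁵
[A]³ = 8.58×10⁻⁷ ⇒ [A] = 0.00950 mol/L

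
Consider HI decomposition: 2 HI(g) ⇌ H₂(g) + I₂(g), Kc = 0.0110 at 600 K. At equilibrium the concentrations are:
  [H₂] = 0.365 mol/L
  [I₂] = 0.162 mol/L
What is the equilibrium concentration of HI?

[HI] = 2.32 mol/L

At equilibrium, Kc = [H₂]·[I₂] / [HI]² = 0.0110.
(0.365)·(0.162) / ([HI])² = 0.0110
[HI]² = 5.38 ⇒ [HI] = 2.32 mol/L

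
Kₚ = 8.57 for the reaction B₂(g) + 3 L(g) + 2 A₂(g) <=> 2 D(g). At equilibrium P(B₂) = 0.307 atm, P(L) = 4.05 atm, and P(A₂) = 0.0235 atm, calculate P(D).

At equilibrium, Kₚ = P(D)² / (P(B₂)·P(L)³·P(A₂)²) = 8.57.
(P(D))² / ((0.307)·(4.05)³·(0.0235)²) = 8.57
P(D)² = 0.0965 ⇒ P(D) = 0.311 atm

P(D) = 0.311 atm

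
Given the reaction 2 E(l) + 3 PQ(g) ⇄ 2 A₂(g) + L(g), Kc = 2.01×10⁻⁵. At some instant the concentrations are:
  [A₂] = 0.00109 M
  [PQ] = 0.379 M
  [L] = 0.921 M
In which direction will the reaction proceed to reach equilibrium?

(E is a pure liquid — omitted from Qc.)
Qc = [A₂]²·[L] / [PQ]³ = (0.00109)²·(0.921) / (0.379)³ = 2.01×10⁻⁵
Qc = 2.01×10⁻⁵ = Kc, so the system is already at equilibrium.

neither direction; the system is at equilibrium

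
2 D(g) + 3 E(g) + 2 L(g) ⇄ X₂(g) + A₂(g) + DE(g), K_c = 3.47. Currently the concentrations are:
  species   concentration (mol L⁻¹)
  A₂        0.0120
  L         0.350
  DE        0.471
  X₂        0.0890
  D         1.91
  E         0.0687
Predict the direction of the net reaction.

no net change (already at equilibrium)

Q_c = [X₂]·[A₂]·[DE] / ([D]²·[E]³·[L]²) = (0.0890)·(0.0120)·(0.471) / ((1.91)²·(0.0687)³·(0.350)²) = 3.47
Q_c = 3.47 = K_c, so the system is already at equilibrium.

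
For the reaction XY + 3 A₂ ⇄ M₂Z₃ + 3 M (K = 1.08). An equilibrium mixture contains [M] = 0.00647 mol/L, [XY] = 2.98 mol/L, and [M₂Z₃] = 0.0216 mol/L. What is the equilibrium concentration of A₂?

[A₂] = 0.00122 mol/L

At equilibrium, K = [M₂Z₃]·[M]³ / ([XY]·[A₂]³) = 1.08.
(0.0216)·(0.00647)³ / ((2.98)·([A₂])³) = 1.08
[A₂]³ = 1.82×10⁻⁹ ⇒ [A₂] = 0.00122 mol/L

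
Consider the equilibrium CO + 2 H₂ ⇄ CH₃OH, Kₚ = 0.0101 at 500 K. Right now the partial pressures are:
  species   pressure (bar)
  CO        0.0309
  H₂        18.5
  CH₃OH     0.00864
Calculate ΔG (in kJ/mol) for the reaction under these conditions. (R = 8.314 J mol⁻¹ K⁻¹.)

ΔG = -10.5 kJ/mol

Qₚ = P(CH₃OH) / (P(CO)·P(H₂)²) = (0.00864) / ((0.0309)·(18.5)²) = 8.17×10⁻⁴
ΔG = RT ln(Qₚ/Kₚ) = (8.314 J mol⁻¹ K⁻¹)(500 K) × ln(8.17×10⁻⁴/0.0101)
   = (4.157 kJ/mol)(-2.515) = -10.5 kJ/mol
ΔG < 0, so the forward reaction is spontaneous (proceeds forward).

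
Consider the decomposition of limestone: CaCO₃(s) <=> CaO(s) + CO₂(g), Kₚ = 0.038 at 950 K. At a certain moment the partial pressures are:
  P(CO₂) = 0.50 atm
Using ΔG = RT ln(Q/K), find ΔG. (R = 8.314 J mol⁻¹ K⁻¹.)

(CaCO₃, CaO are pure solids — omitted from Qₚ.)
Qₚ = P(CO₂) = 0.500
ΔG = RT ln(Qₚ/Kₚ) = (8.314 J mol⁻¹ K⁻¹)(950 K) × ln(0.500/0.038)
   = (7.898 kJ/mol)(2.577) = 20.4 kJ/mol
ΔG > 0, so the forward reaction is non-spontaneous (proceeds in reverse).

ΔG = 20.4 kJ/mol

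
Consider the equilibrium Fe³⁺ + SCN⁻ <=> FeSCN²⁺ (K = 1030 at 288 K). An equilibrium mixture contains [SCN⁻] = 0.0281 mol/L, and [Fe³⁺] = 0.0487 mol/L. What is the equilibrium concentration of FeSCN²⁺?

[FeSCN²⁺] = 1.41 mol/L

At equilibrium, K = [FeSCN²⁺] / ([Fe³⁺]·[SCN⁻]) = 1030.
([FeSCN²⁺]) / ((0.0487)·(0.0281)) = 1030
[FeSCN²⁺] = 1.41 mol/L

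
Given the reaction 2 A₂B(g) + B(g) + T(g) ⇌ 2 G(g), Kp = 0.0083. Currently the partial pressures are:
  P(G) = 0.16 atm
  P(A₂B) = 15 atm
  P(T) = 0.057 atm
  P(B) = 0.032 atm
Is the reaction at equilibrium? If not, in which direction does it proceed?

Qp = P(G)² / (P(A₂B)²·P(B)·P(T)) = (0.16)² / ((15)²·(0.032)·(0.057)) = 0.062
Qp = 0.062 > Kp = 0.0083, so the reverse reaction proceeds.

to the left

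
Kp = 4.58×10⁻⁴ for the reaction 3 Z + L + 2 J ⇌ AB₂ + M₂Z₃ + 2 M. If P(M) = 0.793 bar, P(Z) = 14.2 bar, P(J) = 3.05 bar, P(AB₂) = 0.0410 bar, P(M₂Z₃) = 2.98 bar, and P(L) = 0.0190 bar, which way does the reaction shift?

forward (toward products)

Qp = P(AB₂)·P(M₂Z₃)·P(M)² / (P(Z)³·P(L)·P(J)²) = (0.0410)·(2.98)·(0.793)² / ((14.2)³·(0.0190)·(3.05)²) = 1.52×10⁻⁴
Qp = 1.52×10⁻⁴ < Kp = 4.58×10⁻⁴, so the forward reaction proceeds.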